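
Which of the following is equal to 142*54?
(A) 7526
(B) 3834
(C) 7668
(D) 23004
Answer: C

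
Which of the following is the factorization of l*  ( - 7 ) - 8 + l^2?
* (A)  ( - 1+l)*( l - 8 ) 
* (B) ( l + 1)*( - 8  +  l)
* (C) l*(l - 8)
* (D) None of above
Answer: B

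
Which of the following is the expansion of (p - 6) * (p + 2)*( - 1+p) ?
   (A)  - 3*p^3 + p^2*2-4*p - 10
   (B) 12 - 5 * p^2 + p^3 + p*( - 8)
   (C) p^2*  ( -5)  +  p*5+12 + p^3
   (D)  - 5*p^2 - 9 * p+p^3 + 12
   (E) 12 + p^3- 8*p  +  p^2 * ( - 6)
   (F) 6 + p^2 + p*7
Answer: B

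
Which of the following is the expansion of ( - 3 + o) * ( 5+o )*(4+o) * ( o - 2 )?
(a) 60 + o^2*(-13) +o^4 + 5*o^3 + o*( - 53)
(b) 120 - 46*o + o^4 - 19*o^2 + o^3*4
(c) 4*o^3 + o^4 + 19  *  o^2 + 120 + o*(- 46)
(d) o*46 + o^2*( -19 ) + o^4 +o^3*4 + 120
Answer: b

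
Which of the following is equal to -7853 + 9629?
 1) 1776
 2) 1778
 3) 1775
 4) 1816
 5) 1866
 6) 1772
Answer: 1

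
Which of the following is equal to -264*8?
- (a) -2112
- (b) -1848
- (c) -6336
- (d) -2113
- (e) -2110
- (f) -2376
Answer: a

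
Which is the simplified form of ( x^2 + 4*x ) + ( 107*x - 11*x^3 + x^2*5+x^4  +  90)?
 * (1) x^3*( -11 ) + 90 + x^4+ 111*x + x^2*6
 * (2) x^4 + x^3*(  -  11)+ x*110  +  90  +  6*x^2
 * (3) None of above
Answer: 1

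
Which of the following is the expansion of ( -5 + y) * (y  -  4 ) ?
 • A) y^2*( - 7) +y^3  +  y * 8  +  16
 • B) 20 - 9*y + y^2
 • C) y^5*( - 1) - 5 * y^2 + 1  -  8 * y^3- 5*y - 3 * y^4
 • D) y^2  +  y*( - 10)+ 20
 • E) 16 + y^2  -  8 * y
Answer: B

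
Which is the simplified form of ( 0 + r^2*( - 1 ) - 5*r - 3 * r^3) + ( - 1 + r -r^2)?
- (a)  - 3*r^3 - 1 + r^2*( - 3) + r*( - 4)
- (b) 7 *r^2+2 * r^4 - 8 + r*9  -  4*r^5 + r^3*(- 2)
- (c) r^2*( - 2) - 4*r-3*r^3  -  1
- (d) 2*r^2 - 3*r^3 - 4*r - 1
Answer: c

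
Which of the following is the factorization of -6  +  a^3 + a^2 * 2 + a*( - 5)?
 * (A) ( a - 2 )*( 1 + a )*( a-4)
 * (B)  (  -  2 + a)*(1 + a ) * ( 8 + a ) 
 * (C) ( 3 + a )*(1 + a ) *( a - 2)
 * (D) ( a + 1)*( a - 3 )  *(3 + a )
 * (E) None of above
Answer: C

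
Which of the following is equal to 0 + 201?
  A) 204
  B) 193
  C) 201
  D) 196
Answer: C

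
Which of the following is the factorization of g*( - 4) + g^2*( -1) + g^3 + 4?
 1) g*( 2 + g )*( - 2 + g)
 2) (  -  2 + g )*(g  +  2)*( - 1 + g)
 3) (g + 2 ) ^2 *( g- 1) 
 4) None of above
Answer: 2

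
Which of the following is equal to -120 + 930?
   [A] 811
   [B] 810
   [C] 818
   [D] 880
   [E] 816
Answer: B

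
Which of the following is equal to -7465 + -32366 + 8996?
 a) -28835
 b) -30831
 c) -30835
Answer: c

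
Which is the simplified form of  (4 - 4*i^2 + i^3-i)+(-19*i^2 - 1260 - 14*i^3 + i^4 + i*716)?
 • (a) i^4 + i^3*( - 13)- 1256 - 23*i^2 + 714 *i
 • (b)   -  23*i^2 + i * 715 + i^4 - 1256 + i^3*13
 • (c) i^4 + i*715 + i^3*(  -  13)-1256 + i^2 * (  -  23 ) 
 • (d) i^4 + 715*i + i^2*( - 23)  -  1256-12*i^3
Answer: c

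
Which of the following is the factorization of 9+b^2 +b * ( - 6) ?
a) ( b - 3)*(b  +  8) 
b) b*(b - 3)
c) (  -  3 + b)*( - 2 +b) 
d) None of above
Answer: d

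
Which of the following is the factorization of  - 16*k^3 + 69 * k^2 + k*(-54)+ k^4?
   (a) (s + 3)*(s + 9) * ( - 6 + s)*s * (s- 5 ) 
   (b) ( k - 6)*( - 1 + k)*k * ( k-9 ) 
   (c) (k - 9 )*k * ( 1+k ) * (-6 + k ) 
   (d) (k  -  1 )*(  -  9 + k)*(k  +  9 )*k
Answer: b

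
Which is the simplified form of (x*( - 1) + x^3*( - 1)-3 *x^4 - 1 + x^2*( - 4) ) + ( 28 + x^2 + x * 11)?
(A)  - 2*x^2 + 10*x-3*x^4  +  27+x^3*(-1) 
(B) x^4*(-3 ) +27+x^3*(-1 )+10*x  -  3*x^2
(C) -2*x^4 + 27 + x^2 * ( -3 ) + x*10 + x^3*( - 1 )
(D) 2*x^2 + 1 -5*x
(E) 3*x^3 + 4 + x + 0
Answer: B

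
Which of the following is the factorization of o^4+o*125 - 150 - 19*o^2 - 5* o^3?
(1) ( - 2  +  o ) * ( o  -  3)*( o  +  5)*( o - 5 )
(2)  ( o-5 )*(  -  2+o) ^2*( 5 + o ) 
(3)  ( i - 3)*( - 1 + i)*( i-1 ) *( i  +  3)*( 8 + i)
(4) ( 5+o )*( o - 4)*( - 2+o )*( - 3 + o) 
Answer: 1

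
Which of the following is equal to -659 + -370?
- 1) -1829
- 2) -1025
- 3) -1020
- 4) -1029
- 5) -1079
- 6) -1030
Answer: 4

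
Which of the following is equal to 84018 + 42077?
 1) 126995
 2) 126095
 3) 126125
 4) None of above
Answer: 2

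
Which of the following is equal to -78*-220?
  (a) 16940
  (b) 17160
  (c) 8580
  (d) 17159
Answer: b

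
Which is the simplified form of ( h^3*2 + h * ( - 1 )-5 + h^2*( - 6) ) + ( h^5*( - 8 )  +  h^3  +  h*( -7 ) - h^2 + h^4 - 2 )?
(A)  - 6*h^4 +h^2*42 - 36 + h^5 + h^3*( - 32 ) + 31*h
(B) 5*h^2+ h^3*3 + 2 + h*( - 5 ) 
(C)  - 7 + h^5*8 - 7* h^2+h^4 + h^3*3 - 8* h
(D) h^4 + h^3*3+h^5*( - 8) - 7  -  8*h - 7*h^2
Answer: D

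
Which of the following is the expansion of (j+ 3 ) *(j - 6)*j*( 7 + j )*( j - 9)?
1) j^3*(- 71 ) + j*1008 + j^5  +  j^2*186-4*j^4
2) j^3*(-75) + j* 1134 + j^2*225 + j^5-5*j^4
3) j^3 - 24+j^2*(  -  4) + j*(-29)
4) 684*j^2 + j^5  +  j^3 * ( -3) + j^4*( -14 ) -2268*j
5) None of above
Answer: 2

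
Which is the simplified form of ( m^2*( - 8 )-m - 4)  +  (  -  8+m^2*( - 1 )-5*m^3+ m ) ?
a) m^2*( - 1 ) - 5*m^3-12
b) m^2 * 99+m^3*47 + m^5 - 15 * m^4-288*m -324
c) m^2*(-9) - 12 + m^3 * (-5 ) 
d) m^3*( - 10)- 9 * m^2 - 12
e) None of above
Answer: c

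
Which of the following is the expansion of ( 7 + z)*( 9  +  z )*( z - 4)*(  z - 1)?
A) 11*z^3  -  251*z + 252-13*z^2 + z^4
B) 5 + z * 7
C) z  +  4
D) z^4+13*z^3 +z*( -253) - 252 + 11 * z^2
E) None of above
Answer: A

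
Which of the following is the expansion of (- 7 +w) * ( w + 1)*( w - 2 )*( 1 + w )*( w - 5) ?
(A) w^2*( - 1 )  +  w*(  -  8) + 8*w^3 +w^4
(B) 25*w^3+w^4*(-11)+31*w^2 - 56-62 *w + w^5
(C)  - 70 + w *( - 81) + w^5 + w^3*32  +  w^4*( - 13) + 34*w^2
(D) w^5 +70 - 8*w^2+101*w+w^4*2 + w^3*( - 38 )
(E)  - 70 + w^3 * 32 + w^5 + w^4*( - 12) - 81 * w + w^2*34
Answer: E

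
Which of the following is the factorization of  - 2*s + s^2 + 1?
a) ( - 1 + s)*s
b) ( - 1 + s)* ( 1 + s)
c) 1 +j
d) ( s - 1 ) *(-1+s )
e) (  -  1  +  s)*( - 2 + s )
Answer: d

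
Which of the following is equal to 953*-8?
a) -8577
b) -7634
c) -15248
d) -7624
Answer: d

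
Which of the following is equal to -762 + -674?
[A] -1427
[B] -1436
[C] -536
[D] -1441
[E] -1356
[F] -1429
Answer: B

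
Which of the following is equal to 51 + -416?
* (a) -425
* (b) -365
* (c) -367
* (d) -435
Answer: b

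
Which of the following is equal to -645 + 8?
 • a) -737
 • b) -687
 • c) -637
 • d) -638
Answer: c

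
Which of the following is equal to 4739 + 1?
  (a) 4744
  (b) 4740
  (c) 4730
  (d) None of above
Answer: b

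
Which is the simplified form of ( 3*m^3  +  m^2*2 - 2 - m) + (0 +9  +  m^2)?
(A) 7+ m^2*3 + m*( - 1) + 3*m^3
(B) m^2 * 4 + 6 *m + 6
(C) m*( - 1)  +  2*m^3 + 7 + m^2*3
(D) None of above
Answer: A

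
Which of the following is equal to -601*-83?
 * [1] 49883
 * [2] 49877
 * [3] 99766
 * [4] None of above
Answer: 1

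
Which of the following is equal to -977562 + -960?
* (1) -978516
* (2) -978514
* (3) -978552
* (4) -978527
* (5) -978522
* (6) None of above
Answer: 5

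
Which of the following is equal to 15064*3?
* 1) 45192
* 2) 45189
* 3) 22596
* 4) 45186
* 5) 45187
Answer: 1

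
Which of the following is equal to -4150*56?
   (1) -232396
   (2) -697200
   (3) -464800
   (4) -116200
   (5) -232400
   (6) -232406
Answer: 5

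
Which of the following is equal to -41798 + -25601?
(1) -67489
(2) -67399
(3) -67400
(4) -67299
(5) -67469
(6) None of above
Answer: 2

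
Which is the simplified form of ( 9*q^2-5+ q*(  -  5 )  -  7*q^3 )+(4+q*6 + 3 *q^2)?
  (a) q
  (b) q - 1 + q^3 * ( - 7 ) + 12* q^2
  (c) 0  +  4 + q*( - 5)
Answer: b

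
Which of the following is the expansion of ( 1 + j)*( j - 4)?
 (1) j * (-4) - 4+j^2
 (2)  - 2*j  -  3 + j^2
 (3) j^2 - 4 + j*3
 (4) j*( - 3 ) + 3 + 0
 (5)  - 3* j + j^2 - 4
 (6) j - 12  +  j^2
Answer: 5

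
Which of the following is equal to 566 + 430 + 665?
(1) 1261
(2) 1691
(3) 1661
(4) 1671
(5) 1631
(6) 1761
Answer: 3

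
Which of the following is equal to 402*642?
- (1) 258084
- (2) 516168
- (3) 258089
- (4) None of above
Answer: 1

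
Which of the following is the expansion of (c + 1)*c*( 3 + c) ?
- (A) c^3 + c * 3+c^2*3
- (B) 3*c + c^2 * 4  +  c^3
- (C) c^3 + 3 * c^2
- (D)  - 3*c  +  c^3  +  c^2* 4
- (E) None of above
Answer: B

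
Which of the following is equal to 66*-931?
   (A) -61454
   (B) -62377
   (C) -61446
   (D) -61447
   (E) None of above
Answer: C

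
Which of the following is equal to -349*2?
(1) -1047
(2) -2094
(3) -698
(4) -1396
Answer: 3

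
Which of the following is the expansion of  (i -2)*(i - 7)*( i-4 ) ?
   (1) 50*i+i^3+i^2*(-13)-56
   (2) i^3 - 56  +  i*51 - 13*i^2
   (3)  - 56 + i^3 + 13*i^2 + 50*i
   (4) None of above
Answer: 1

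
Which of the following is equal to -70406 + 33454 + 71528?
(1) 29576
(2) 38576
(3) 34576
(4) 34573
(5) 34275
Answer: 3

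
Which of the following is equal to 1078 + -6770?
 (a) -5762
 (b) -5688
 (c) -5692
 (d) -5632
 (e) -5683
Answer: c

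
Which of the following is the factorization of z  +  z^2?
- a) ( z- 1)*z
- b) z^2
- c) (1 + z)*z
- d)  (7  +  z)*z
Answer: c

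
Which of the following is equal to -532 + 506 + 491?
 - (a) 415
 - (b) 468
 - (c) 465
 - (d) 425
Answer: c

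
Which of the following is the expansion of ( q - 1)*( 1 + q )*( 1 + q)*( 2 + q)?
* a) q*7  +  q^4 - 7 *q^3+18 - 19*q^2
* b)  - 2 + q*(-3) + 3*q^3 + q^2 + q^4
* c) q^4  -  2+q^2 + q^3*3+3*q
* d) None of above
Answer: b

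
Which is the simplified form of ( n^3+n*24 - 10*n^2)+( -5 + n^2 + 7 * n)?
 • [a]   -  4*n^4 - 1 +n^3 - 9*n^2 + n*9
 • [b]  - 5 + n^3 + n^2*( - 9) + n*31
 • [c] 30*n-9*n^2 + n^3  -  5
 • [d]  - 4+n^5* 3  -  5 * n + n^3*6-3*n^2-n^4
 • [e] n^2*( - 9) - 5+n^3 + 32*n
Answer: b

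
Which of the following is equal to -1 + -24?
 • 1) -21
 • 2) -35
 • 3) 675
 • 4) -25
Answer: 4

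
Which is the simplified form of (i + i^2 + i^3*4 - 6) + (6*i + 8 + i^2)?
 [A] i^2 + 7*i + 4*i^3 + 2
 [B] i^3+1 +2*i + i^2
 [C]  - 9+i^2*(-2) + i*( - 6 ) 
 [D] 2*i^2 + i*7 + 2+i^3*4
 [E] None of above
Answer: D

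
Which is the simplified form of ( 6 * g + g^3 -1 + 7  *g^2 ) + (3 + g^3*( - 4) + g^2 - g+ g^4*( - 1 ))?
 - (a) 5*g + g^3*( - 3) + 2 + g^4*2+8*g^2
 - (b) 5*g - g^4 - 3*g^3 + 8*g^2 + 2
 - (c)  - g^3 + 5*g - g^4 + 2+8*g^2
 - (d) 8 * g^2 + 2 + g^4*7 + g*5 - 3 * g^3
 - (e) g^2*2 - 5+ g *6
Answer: b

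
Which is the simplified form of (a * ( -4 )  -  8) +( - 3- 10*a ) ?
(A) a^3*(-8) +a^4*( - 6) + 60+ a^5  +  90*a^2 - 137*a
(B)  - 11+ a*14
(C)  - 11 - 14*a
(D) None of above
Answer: C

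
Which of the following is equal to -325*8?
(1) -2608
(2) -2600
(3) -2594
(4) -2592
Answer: 2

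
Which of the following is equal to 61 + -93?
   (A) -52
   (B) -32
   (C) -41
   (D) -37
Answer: B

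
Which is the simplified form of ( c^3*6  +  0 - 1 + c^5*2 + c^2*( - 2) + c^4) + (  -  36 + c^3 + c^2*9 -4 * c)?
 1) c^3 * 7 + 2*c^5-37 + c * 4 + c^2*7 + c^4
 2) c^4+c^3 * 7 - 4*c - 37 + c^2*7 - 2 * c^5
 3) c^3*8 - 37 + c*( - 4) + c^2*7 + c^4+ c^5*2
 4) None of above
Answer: 4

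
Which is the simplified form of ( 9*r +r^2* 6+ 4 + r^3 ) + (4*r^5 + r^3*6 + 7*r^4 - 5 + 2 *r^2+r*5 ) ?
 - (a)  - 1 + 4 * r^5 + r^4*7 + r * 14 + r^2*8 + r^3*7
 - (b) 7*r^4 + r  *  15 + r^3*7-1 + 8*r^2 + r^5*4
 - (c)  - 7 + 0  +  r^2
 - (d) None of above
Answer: a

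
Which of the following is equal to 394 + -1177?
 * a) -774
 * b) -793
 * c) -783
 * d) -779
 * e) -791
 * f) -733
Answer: c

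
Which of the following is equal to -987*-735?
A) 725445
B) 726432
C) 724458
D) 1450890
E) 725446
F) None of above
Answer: A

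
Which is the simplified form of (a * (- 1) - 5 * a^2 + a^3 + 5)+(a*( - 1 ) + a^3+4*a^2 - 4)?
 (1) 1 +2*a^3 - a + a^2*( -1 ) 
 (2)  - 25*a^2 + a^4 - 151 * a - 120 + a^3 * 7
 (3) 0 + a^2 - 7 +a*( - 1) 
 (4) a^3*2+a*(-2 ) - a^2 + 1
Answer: 4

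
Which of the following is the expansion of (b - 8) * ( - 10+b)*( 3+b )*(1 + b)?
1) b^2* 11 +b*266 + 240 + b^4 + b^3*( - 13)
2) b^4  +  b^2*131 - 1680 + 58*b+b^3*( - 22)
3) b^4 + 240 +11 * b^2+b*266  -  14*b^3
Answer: 3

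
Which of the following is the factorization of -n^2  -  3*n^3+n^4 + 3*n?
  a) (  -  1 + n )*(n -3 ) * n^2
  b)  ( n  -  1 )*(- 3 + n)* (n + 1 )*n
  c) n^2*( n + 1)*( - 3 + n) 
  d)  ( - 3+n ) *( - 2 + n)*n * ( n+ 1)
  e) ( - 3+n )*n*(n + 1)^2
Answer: b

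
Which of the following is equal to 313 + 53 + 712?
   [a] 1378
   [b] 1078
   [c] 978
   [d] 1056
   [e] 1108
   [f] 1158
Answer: b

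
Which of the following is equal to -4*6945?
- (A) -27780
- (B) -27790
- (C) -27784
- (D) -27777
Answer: A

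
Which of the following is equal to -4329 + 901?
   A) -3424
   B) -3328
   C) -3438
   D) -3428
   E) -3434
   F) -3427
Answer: D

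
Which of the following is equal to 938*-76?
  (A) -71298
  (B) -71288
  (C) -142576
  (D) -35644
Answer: B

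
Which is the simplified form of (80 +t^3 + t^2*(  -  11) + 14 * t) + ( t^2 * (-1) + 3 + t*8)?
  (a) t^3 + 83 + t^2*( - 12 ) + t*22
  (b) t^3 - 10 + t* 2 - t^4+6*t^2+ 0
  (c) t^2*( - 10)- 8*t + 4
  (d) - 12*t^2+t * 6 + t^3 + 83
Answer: a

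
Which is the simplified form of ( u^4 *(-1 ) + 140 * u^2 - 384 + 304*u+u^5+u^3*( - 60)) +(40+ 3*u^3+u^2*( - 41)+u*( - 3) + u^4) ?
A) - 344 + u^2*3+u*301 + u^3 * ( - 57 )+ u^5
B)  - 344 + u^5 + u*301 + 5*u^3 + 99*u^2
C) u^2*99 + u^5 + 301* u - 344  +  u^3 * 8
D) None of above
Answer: D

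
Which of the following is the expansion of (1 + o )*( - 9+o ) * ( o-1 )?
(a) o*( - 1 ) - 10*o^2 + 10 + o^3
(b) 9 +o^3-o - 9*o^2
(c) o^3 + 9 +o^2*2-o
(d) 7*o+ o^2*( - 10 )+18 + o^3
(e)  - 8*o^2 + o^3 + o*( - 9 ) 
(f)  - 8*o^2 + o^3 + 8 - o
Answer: b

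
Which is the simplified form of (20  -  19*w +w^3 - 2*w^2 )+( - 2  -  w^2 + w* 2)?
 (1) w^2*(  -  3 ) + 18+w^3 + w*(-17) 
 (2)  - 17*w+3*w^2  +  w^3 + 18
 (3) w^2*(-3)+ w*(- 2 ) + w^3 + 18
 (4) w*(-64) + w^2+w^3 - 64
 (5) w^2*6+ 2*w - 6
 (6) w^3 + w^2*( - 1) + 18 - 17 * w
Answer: 1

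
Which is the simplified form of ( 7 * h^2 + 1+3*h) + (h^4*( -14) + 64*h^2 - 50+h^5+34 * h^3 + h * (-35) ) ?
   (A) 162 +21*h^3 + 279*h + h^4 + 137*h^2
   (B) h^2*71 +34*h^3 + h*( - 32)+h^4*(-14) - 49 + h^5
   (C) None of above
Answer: B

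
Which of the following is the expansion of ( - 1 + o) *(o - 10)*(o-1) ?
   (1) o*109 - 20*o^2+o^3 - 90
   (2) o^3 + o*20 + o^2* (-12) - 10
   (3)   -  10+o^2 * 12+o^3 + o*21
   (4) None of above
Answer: 4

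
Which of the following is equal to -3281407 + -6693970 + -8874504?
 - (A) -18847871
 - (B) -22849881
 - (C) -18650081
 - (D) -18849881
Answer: D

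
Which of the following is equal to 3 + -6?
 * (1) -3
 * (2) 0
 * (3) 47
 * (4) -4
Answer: 1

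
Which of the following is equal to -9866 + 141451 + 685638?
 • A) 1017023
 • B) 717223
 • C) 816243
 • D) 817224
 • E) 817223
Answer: E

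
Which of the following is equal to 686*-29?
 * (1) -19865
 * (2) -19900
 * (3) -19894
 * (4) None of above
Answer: 3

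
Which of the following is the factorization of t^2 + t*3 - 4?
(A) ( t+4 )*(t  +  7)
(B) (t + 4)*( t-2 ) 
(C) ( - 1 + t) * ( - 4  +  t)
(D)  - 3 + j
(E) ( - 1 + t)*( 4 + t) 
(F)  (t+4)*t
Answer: E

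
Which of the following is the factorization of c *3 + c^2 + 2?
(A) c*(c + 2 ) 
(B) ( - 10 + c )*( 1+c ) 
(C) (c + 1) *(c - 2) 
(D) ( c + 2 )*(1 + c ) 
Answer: D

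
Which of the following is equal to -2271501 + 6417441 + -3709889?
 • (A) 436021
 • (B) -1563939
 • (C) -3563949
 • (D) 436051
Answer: D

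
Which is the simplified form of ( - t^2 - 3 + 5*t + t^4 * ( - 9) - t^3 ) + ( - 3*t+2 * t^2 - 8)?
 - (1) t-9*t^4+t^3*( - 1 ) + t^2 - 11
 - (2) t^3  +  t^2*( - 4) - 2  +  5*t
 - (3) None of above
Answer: 3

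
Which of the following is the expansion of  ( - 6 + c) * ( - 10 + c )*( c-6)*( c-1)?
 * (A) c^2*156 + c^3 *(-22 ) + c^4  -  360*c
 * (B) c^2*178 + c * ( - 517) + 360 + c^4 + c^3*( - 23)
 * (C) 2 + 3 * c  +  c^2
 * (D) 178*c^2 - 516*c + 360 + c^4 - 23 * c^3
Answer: D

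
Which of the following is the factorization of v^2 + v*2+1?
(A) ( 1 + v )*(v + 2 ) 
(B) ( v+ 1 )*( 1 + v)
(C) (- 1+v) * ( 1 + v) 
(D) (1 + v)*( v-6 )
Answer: B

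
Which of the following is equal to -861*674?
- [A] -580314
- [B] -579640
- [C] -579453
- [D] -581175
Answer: A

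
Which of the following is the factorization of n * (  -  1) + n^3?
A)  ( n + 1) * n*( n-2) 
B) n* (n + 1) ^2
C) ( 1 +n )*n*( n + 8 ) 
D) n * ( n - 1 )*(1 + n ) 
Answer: D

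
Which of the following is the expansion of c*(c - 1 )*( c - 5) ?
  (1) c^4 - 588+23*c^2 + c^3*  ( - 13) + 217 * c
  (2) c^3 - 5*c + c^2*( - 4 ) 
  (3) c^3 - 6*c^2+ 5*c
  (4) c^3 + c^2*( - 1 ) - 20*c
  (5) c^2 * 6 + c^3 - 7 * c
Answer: 3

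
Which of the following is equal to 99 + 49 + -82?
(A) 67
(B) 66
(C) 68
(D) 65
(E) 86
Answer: B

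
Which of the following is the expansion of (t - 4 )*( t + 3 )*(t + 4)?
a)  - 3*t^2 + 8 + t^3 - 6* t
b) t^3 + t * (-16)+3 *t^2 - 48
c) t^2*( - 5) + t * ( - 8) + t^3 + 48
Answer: b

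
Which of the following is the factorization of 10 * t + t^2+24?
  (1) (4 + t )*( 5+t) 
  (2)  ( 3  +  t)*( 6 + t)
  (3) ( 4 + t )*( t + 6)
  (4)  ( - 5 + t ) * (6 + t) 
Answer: 3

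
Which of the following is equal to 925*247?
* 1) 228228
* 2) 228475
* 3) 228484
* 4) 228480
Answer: 2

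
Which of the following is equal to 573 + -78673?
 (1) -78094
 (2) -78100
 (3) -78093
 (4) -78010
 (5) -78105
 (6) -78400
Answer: 2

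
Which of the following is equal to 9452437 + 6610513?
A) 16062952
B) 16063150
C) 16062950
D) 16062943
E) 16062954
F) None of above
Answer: C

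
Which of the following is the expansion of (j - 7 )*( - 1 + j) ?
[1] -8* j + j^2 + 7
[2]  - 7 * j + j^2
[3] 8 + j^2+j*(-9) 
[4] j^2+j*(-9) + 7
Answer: 1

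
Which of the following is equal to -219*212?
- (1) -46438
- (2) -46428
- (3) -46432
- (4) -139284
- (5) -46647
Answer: 2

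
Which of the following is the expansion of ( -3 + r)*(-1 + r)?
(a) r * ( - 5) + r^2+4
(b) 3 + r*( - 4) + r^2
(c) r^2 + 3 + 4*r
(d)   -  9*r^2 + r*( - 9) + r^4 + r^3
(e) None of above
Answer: b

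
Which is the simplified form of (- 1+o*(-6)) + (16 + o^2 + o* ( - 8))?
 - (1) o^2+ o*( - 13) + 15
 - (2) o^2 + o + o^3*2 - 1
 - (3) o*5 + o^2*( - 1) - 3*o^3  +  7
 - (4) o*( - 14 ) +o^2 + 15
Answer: 4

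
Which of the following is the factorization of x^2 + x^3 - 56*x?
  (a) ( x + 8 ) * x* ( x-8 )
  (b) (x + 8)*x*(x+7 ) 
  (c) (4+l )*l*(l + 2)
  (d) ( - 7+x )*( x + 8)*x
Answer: d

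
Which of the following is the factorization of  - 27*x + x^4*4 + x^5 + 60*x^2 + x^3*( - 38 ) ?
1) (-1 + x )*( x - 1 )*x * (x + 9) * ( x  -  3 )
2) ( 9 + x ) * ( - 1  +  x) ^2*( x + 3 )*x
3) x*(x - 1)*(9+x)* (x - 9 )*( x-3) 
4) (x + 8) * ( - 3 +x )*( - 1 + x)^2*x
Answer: 1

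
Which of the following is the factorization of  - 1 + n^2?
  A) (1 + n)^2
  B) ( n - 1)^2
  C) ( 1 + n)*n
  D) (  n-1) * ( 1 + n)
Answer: D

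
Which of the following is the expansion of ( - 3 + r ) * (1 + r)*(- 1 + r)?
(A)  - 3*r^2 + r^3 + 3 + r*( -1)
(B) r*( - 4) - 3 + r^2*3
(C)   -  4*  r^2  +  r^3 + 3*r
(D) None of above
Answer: A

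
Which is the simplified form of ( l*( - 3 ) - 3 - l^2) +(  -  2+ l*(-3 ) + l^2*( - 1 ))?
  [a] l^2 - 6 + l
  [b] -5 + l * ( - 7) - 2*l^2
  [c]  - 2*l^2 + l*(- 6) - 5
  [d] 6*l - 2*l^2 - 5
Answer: c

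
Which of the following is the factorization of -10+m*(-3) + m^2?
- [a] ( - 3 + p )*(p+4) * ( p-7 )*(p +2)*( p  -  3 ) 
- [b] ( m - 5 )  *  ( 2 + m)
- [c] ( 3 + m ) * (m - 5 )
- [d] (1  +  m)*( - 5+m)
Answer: b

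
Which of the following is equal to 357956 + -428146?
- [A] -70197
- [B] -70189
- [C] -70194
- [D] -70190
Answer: D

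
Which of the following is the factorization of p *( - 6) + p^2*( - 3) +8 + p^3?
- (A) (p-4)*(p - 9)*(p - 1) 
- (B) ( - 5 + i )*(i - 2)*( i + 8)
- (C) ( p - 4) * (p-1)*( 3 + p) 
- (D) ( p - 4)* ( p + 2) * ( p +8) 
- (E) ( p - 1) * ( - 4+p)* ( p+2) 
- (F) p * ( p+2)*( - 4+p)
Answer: E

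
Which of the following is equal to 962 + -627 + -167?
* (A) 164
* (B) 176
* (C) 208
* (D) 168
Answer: D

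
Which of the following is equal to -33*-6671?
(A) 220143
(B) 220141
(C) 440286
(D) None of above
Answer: A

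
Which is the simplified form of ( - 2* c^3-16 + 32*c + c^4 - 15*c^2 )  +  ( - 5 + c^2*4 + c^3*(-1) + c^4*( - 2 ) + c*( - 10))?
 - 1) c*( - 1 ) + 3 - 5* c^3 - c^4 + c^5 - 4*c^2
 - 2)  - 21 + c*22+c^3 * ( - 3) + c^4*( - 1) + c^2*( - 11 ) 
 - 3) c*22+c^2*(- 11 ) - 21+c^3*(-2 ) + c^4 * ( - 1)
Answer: 2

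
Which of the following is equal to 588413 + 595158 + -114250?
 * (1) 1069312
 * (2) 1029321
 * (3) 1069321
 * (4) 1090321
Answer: 3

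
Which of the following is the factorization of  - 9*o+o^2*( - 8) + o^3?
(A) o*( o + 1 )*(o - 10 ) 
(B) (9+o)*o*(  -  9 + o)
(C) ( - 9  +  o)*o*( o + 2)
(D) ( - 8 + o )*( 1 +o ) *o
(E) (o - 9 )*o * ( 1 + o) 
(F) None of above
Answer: E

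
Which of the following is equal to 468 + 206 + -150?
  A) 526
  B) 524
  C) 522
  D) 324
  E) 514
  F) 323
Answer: B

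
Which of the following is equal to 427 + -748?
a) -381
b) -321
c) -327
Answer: b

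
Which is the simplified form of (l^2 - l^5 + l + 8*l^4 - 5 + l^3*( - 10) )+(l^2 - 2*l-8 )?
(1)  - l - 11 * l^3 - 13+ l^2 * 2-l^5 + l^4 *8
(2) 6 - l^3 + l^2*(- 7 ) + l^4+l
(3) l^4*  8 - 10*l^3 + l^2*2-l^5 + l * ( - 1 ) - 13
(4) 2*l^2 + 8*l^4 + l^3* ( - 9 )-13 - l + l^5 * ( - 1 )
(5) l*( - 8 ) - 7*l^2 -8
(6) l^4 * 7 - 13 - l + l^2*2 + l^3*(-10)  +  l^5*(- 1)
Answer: 3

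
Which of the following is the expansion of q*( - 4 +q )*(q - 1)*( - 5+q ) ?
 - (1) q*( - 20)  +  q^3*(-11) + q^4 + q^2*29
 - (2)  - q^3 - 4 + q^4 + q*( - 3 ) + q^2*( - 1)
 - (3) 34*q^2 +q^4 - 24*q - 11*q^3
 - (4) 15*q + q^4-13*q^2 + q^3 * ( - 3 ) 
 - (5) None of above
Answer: 5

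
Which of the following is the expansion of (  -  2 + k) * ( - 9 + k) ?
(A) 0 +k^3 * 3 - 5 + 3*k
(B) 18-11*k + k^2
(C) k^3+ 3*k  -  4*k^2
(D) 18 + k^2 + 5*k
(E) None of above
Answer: B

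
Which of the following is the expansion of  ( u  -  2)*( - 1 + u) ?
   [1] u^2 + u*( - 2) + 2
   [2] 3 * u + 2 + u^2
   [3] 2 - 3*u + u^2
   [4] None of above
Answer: 3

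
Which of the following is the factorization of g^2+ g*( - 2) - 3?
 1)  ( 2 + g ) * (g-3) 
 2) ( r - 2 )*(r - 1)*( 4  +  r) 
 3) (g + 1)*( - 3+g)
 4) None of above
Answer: 3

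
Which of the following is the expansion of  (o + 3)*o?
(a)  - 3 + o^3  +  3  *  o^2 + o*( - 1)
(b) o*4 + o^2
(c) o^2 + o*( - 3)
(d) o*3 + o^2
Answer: d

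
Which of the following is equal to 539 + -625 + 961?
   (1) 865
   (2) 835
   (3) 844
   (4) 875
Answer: 4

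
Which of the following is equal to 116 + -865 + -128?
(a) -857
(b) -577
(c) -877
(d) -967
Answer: c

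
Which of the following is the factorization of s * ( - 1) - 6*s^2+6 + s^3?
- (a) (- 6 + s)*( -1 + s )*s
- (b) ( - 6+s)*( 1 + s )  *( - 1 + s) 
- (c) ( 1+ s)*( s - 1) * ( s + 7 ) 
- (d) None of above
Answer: b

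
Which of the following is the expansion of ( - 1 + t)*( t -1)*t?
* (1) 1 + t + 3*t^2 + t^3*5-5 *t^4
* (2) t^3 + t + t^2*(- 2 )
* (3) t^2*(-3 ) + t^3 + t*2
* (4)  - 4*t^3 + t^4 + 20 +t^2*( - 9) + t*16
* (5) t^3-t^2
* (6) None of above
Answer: 2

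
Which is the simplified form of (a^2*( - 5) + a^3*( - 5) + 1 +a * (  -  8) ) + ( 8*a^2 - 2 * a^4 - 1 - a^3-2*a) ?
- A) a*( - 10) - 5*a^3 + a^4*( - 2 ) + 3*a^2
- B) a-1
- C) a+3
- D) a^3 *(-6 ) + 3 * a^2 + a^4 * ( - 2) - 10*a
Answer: D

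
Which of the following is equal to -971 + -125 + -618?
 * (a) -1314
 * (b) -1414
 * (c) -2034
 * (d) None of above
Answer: d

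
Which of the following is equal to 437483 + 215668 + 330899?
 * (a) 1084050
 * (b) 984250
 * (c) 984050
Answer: c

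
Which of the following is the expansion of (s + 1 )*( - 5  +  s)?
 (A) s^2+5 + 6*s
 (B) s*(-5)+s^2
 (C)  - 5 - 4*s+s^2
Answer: C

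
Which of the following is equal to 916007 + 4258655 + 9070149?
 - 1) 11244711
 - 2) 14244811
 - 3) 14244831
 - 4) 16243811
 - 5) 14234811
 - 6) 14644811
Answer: 2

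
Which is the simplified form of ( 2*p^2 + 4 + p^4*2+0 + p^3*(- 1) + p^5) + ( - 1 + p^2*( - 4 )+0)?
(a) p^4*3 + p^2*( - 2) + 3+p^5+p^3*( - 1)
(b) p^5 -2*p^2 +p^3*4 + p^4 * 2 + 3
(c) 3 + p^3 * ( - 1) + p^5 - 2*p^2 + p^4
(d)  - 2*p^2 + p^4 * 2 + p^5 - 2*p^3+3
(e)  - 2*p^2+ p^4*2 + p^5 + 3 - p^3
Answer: e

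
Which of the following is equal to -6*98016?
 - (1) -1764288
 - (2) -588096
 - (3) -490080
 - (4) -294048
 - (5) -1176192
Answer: 2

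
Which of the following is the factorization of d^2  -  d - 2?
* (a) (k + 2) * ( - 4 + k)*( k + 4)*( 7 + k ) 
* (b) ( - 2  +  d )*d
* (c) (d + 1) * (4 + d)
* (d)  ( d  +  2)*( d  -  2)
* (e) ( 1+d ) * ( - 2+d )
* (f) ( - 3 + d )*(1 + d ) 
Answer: e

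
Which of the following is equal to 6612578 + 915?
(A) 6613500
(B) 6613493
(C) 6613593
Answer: B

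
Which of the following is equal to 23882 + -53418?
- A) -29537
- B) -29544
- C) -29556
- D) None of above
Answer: D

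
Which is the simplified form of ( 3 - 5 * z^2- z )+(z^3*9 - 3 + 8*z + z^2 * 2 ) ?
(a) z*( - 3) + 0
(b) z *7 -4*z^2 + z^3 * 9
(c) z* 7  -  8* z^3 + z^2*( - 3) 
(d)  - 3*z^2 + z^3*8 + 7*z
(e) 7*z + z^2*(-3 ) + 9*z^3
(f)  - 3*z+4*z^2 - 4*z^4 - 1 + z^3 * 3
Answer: e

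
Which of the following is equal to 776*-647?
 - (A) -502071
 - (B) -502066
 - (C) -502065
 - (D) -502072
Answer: D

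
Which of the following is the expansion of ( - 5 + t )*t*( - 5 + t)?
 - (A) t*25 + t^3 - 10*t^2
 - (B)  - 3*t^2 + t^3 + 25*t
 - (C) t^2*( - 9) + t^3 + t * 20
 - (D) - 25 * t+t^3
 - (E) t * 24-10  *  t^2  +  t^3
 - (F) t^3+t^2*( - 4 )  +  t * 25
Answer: A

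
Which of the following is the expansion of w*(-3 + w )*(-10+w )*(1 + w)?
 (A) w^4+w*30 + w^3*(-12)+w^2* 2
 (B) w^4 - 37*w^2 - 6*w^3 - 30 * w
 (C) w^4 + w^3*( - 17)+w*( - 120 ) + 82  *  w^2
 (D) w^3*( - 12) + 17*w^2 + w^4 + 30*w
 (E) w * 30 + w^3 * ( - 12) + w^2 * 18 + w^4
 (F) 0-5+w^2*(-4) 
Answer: D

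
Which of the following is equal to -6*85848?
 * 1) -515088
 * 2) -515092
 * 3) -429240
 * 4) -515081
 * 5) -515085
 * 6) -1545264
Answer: 1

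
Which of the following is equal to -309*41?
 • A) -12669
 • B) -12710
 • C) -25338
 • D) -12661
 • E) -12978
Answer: A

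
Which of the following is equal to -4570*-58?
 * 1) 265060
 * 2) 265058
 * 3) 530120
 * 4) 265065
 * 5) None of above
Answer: 1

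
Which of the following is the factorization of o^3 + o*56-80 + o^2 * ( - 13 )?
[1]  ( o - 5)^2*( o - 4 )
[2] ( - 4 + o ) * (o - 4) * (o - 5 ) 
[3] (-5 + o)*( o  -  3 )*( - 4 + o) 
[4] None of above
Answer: 2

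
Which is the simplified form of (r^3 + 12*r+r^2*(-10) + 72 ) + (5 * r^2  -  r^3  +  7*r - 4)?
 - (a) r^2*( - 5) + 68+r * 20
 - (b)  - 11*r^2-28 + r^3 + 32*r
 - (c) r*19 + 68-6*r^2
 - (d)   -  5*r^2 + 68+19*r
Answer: d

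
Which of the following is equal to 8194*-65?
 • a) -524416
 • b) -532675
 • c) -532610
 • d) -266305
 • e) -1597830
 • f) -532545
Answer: c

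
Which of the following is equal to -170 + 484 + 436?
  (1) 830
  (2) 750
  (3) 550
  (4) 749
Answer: 2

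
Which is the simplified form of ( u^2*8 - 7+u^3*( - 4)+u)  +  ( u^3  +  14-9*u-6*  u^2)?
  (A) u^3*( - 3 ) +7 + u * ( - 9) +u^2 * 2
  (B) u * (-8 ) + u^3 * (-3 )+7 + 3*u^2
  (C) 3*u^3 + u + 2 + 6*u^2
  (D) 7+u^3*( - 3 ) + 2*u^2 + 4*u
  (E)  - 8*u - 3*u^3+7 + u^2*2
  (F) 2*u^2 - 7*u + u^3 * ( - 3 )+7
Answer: E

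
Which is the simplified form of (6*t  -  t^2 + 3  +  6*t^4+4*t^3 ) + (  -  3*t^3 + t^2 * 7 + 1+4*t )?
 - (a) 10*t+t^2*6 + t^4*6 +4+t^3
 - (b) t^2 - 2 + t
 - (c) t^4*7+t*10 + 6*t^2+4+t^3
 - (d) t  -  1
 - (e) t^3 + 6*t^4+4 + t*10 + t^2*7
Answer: a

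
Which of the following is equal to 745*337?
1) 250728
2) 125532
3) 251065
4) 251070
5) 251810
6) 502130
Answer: 3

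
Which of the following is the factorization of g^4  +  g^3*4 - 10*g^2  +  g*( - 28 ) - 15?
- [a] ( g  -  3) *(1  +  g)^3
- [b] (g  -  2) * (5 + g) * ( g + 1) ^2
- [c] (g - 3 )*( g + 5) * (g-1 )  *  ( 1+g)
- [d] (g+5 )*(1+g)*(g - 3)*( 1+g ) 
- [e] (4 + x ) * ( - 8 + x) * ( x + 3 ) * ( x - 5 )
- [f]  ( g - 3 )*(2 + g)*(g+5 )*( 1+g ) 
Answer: d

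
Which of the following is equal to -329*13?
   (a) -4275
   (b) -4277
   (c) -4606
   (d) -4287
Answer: b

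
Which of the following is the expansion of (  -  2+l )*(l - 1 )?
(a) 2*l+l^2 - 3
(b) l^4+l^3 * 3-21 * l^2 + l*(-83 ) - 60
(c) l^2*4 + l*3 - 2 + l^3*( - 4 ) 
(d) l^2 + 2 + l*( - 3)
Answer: d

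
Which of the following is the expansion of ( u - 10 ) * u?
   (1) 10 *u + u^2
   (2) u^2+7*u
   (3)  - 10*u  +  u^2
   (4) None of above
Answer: 3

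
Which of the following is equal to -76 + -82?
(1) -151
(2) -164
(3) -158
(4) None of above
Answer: 3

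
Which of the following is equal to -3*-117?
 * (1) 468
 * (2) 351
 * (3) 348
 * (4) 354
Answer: 2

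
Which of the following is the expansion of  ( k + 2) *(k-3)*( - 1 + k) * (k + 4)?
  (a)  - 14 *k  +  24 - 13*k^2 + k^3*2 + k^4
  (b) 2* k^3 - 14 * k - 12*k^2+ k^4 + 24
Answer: a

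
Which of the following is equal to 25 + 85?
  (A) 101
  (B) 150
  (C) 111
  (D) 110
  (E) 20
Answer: D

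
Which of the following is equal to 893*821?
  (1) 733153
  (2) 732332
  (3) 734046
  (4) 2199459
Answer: 1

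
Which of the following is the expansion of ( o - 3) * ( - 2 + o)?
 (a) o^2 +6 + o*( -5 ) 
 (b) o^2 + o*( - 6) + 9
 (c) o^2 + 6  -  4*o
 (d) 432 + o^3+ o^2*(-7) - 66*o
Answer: a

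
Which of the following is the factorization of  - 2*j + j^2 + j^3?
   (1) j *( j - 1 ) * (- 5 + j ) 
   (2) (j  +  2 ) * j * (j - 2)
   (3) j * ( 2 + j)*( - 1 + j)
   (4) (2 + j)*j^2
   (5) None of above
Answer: 3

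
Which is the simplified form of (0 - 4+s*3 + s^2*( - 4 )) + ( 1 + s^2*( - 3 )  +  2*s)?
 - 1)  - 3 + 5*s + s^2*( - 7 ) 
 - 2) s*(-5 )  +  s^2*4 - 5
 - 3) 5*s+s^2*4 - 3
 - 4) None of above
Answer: 1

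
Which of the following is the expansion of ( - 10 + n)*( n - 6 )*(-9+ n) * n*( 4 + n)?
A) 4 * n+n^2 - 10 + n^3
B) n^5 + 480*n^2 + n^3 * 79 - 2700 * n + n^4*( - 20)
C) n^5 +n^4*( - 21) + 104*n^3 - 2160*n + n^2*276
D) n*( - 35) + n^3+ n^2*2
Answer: C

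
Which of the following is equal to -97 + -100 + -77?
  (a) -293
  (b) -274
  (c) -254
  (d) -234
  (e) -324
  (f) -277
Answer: b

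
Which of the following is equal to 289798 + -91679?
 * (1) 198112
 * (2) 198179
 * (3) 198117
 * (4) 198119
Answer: 4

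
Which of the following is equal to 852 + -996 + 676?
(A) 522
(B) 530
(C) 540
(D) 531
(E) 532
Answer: E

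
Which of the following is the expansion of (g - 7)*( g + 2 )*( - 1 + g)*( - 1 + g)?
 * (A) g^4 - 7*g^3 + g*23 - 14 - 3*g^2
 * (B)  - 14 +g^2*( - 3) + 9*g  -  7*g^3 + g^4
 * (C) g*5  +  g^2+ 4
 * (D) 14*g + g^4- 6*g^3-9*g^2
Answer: A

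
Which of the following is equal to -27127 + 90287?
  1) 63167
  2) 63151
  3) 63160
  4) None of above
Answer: 3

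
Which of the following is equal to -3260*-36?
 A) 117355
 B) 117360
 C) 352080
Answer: B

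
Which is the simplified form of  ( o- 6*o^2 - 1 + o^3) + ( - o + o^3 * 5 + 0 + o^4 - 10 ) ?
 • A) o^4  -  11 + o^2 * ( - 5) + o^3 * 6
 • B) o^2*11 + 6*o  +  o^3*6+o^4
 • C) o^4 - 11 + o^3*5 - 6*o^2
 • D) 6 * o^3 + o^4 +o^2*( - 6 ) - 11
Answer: D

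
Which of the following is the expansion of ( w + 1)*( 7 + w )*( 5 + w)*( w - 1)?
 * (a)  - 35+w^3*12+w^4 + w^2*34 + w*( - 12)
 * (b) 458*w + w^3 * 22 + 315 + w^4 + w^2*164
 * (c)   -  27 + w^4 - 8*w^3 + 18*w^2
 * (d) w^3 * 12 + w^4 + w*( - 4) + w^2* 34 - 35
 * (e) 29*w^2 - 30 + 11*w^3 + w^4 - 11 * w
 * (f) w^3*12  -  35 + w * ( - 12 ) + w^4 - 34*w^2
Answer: a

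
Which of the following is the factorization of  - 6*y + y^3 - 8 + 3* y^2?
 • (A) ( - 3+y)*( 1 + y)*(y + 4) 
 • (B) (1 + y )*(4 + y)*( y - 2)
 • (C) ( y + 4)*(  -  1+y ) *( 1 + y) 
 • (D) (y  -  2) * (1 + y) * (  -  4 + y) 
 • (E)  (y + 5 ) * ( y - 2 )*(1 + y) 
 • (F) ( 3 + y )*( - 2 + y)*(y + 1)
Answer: B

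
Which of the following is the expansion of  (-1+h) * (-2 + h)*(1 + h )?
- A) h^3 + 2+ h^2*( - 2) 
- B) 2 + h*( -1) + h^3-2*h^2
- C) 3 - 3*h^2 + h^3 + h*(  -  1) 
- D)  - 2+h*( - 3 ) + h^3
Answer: B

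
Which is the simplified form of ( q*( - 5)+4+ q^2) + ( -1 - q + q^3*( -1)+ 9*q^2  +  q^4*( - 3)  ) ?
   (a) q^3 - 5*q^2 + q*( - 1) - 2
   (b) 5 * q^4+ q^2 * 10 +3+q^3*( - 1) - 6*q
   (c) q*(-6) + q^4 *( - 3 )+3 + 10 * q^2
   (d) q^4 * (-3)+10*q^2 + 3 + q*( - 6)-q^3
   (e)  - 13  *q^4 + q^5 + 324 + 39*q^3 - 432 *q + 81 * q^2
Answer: d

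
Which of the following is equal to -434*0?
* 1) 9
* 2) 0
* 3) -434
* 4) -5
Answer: 2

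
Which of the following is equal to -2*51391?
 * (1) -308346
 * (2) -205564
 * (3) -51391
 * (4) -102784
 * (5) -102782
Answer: 5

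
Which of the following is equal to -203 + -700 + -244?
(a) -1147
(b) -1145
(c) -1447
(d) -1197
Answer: a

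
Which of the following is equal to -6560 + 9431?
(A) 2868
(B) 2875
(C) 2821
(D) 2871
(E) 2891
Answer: D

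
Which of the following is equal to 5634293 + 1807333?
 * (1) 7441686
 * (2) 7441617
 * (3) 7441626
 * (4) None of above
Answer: 3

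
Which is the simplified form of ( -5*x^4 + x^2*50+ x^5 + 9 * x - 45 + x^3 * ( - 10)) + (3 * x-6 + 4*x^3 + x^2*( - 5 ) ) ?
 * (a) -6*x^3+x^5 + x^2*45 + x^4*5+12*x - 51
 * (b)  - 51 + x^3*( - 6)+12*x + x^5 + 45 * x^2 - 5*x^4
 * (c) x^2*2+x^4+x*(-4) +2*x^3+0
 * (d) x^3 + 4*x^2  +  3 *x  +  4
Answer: b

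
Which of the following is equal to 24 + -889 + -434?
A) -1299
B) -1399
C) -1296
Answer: A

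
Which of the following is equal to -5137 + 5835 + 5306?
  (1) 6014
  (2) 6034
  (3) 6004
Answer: 3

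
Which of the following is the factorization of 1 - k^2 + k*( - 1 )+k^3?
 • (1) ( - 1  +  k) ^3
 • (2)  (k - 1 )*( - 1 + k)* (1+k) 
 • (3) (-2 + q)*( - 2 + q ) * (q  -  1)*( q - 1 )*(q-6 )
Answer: 2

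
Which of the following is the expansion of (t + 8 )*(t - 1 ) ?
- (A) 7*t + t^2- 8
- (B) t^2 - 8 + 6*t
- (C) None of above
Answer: A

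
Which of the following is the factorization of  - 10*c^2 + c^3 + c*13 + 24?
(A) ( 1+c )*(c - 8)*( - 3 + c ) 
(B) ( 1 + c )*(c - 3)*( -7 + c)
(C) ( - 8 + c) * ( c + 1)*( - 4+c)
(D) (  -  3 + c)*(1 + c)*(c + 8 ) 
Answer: A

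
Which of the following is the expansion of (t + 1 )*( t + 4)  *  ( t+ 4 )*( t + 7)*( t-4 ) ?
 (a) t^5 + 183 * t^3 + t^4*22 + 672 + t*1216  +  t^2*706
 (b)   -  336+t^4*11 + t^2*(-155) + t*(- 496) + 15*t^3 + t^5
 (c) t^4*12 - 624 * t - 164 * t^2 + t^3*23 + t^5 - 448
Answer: c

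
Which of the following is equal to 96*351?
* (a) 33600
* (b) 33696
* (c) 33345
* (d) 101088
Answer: b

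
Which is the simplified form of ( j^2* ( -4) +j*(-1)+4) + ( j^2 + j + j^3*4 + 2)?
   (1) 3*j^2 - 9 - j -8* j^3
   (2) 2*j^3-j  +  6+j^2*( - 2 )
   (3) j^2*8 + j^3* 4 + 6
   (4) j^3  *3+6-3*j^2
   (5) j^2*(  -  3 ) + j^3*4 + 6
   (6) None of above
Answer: 5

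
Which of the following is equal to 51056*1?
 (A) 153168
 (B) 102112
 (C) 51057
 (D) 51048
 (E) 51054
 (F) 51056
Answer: F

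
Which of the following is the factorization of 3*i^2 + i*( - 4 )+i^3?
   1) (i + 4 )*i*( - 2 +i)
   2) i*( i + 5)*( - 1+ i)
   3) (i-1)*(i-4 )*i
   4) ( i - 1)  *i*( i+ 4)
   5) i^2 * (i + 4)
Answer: 4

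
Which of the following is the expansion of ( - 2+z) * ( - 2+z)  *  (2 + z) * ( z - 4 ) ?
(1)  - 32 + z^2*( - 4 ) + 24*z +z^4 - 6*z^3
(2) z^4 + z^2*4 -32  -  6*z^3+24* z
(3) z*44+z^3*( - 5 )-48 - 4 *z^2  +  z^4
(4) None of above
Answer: 2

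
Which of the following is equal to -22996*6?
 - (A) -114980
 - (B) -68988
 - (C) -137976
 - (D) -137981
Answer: C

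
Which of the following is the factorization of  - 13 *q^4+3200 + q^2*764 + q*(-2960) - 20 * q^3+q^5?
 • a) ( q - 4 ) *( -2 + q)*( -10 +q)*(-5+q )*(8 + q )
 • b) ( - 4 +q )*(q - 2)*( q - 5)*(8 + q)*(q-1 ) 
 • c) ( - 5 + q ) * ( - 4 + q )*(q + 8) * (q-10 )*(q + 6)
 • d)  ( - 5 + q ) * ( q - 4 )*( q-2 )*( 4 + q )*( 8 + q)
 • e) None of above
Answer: a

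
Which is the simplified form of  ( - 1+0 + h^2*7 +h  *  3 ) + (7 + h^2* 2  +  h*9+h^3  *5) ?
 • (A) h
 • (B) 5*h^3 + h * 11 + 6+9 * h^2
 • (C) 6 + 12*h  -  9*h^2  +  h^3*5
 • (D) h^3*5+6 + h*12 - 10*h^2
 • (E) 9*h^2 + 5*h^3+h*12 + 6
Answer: E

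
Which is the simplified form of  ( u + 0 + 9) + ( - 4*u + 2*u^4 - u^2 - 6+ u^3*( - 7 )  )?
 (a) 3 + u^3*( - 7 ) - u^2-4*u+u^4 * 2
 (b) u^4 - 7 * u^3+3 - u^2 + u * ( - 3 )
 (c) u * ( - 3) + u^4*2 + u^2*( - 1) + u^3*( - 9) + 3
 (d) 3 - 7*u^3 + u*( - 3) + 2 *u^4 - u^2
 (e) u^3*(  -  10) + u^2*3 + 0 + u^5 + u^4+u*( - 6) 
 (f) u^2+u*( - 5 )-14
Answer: d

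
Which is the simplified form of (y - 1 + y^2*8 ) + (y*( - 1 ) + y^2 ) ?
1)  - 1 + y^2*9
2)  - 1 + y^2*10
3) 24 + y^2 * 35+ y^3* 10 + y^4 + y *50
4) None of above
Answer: 1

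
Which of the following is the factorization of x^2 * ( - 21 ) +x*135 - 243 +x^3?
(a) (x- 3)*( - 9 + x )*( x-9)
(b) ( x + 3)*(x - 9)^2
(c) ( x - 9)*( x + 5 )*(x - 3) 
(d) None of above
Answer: a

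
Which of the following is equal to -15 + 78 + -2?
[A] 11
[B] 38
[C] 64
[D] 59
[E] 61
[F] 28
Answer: E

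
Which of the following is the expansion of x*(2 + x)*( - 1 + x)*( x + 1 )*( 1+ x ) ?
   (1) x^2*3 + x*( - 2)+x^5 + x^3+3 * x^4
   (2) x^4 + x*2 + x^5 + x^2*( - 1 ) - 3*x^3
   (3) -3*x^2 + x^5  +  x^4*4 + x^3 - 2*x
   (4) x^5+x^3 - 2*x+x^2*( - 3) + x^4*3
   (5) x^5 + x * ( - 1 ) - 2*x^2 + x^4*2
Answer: 4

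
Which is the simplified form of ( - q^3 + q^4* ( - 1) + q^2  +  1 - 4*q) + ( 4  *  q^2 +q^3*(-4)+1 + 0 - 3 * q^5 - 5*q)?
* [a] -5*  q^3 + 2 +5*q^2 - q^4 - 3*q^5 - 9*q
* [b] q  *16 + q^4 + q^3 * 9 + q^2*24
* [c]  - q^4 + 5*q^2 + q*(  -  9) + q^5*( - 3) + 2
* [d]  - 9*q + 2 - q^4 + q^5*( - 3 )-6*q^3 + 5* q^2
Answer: a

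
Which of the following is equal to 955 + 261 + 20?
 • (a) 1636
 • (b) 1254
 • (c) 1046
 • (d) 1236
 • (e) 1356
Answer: d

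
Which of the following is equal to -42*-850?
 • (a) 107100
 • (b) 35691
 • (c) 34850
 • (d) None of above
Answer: d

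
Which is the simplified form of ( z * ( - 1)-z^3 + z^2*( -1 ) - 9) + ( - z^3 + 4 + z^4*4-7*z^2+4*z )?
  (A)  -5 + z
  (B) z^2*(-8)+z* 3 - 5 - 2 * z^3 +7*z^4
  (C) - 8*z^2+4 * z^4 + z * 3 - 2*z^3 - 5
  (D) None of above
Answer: C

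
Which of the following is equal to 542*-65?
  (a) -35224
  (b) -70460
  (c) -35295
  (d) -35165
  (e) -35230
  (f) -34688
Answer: e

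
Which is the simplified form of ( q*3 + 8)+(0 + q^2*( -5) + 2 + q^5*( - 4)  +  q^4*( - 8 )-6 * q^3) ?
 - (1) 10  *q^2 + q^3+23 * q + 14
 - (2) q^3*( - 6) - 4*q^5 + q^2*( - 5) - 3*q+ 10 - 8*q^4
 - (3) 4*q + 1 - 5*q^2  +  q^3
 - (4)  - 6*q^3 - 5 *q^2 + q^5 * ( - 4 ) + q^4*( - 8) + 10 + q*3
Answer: 4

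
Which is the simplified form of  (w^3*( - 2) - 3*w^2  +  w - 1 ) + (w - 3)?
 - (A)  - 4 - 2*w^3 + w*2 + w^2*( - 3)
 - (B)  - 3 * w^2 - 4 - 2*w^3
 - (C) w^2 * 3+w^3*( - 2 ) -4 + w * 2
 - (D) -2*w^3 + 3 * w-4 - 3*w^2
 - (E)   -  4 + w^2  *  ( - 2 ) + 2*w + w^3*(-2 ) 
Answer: A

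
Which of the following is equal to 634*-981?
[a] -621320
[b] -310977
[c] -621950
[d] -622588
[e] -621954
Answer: e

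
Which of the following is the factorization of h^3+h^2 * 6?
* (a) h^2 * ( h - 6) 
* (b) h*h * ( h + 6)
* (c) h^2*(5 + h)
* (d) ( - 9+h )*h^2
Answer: b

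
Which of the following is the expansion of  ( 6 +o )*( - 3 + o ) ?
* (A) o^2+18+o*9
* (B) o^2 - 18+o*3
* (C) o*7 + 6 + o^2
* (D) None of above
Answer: B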